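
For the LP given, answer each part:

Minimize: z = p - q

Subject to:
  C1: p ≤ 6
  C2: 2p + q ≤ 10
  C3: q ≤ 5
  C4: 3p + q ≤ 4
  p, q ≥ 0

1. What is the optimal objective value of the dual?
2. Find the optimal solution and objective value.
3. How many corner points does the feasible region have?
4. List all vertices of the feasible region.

1. -4 (by strong duality, equal to the primal optimum)
2. p = 0, q = 4, z = -4
3. 3
4. (0, 0), (1.333, 0), (0, 4)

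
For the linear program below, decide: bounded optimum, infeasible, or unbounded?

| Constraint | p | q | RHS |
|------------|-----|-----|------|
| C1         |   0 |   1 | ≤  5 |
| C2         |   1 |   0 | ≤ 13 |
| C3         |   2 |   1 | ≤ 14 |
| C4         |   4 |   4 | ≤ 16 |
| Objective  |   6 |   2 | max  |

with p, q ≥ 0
The point (4, 0) satisfies every constraint, so the LP is feasible; the constraints give p ≤ 13 and q ≤ 5, which with p, q ≥ 0 keep the feasible region inside a bounded box. A feasible, bounded LP attains a finite optimum at a vertex.

Evaluating z = 6p + 2q at each vertex:
  (0, 0): z = 0
  (4, 0): z = 24
  (0, 4): z = 8

The LP has an optimal solution: (4, 0) with z = 24.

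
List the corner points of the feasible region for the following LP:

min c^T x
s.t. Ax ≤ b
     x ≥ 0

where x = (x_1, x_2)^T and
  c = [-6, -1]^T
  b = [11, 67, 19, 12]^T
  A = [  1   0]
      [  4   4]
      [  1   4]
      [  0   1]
Each vertex is the intersection of two constraint boundaries that also satisfies all remaining constraints:
  x_1 = 0 and x_2 = 0 → (0, 0)
  x_1 = 11 and x_2 = 0 → (11, 0)
  x_1 = 11 and x_1 + 4x_2 = 19 → (11, 2)
  x_1 + 4x_2 = 19 and x_1 = 0 → (0, 4.75)

Vertices: (0, 0), (11, 0), (11, 2), (0, 4.75)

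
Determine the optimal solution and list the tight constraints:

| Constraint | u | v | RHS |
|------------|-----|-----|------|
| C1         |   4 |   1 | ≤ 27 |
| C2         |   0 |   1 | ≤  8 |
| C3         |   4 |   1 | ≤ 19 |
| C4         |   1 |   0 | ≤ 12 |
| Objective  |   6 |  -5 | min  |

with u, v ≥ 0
Optimal: u = 0, v = 8
Slack at optimum:
  C1: slack = 19
  C2: slack = 0 (binding)
  C3: slack = 11
  C4: slack = 12
  u ≥ 0: u = 0 (binding)
  v ≥ 0: v = 8
Binding constraints: C2, u ≥ 0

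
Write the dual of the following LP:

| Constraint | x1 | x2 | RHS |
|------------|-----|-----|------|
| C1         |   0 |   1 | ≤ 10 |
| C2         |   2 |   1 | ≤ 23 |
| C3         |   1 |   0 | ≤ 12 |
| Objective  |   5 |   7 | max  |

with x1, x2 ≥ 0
Minimize: z = 10y1 + 23y2 + 12y3

Subject to:
  C1: -2y2 - y3 ≤ -5
  C2: -y1 - y2 ≤ -7
  y1, y2, y3 ≥ 0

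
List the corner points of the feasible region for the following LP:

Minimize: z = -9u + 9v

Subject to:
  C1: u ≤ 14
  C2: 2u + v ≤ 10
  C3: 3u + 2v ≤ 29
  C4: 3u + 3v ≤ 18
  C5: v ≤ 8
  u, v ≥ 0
Each vertex is the intersection of two constraint boundaries that also satisfies all remaining constraints:
  u = 0 and v = 0 → (0, 0)
  2u + v = 10 and v = 0 → (5, 0)
  2u + v = 10 and 3u + 3v = 18 → (4, 2)
  3u + 3v = 18 and u = 0 → (0, 6)

Vertices: (0, 0), (5, 0), (4, 2), (0, 6)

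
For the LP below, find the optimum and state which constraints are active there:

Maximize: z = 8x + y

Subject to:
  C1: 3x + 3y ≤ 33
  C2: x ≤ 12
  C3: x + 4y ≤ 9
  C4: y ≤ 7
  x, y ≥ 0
Optimal: x = 9, y = 0
Binding: C3, y ≥ 0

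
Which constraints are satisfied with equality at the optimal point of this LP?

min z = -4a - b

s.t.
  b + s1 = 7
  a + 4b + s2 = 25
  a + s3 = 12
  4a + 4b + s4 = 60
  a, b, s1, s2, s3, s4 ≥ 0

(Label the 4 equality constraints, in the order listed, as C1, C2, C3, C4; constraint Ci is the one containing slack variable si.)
Optimal: a = 12, b = 3
Slack at optimum:
  C1: slack = 4
  C2: slack = 1
  C3: slack = 0 (binding)
  C4: slack = 0 (binding)
  a ≥ 0: a = 12
  b ≥ 0: b = 3
Binding constraints: C3, C4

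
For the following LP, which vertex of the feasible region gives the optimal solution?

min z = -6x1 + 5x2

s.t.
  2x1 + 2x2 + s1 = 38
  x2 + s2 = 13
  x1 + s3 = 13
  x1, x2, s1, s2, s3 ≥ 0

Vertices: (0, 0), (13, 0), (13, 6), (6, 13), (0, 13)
Evaluating z = -6x1 + 5x2 at each vertex:
  (0, 0): z = 0
  (13, 0): z = -78
  (13, 6): z = -48
  (6, 13): z = 29
  (0, 13): z = 65

The smallest value is z = -78, attained at (13, 0).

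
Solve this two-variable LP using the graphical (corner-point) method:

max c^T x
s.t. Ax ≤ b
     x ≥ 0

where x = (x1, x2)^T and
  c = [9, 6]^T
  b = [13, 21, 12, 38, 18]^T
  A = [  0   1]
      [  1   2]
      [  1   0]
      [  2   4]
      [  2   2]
Each vertex is the intersection of two constraint boundaries that also satisfies all remaining constraints:
  x1 = 0 and x2 = 0 → (0, 0)
  2x1 + 2x2 = 18 and x2 = 0 → (9, 0)
  2x1 + 2x2 = 18 and x1 = 0 → (0, 9)

Evaluating z = 9x1 + 6x2 at each vertex:
  (0, 0): z = 0
  (9, 0): z = 81
  (0, 9): z = 54

The maximum is at (9, 0) with z = 81.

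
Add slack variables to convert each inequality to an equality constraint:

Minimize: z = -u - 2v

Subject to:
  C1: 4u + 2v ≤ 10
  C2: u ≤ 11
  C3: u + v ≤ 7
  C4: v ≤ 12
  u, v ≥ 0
min z = -u - 2v

s.t.
  4u + 2v + s1 = 10
  u + s2 = 11
  u + v + s3 = 7
  v + s4 = 12
  u, v, s1, s2, s3, s4 ≥ 0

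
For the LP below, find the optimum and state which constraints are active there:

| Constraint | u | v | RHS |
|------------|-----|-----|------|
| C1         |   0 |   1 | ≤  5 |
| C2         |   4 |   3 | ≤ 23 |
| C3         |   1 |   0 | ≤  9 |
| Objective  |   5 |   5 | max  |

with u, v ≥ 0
Optimal: u = 2, v = 5
Slack at optimum:
  C1: slack = 0 (binding)
  C2: slack = 0 (binding)
  C3: slack = 7
  u ≥ 0: u = 2
  v ≥ 0: v = 5
Binding constraints: C1, C2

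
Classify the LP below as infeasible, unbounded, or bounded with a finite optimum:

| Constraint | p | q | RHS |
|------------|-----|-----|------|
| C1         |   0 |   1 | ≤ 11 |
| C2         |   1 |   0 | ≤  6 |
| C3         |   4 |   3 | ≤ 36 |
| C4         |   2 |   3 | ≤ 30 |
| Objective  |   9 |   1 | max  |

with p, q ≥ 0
The point (6, 4) satisfies every constraint, so the LP is feasible; the constraints give p ≤ 6 and q ≤ 11, which with p, q ≥ 0 keep the feasible region inside a bounded box. A feasible, bounded LP attains a finite optimum at a vertex.

Evaluating z = 9p + q at each vertex:
  (0, 0): z = 0
  (6, 0): z = 54
  (6, 4): z = 58
  (3, 8): z = 35
  (0, 10): z = 10

The LP has an optimal solution: (6, 4) with z = 58.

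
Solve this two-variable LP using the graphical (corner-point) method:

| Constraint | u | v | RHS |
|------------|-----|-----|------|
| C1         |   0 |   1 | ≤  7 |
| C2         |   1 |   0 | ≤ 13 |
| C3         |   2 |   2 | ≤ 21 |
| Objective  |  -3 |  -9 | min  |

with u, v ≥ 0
Each vertex is the intersection of two constraint boundaries that also satisfies all remaining constraints:
  u = 0 and v = 0 → (0, 0)
  2u + 2v = 21 and v = 0 → (10.5, 0)
  v = 7 and 2u + 2v = 21 → (3.5, 7)
  v = 7 and u = 0 → (0, 7)

Evaluating z = -3u - 9v at each vertex:
  (0, 0): z = 0
  (10.5, 0): z = -31.5
  (3.5, 7): z = -73.5
  (0, 7): z = -63

The minimum is at (3.5, 7) with z = -73.5.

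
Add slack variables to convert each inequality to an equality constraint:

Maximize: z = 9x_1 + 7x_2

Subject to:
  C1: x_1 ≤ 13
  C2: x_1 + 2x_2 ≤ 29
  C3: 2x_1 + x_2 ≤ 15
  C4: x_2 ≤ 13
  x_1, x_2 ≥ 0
max z = 9x_1 + 7x_2

s.t.
  x_1 + s1 = 13
  x_1 + 2x_2 + s2 = 29
  2x_1 + x_2 + s3 = 15
  x_2 + s4 = 13
  x_1, x_2, s1, s2, s3, s4 ≥ 0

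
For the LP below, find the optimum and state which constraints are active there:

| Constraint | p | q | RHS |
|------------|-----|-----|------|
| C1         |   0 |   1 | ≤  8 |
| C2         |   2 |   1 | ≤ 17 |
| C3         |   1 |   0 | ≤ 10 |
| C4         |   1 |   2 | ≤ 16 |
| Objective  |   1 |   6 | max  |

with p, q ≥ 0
Optimal: p = 0, q = 8
Binding: C1, C4, p ≥ 0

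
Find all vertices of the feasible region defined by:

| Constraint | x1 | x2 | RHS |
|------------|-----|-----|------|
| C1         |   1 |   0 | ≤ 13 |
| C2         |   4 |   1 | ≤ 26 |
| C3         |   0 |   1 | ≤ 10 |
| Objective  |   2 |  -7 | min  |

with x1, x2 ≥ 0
Each vertex is the intersection of two constraint boundaries that also satisfies all remaining constraints:
  x1 = 0 and x2 = 0 → (0, 0)
  4x1 + x2 = 26 and x2 = 0 → (6.5, 0)
  4x1 + x2 = 26 and x2 = 10 → (4, 10)
  x2 = 10 and x1 = 0 → (0, 10)

Vertices: (0, 0), (6.5, 0), (4, 10), (0, 10)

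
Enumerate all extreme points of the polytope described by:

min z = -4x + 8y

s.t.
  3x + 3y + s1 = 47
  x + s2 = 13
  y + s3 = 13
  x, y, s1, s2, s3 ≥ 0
Each vertex is the intersection of two constraint boundaries that also satisfies all remaining constraints:
  x = 0 and y = 0 → (0, 0)
  x = 13 and y = 0 → (13, 0)
  3x + 3y = 47 and x = 13 → (13, 2.667)
  3x + 3y = 47 and y = 13 → (2.667, 13)
  y = 13 and x = 0 → (0, 13)

Vertices: (0, 0), (13, 0), (13, 2.667), (2.667, 13), (0, 13)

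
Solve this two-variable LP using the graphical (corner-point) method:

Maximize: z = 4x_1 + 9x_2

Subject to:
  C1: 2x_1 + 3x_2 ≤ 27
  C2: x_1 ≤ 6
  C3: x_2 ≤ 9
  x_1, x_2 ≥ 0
Each vertex is the intersection of two constraint boundaries that also satisfies all remaining constraints:
  x_1 = 0 and x_2 = 0 → (0, 0)
  x_1 = 6 and x_2 = 0 → (6, 0)
  2x_1 + 3x_2 = 27 and x_1 = 6 → (6, 5)
  2x_1 + 3x_2 = 27 and x_2 = 9 → (0, 9)

Evaluating z = 4x_1 + 9x_2 at each vertex:
  (0, 0): z = 0
  (6, 0): z = 24
  (6, 5): z = 69
  (0, 9): z = 81

The maximum is at (0, 9) with z = 81.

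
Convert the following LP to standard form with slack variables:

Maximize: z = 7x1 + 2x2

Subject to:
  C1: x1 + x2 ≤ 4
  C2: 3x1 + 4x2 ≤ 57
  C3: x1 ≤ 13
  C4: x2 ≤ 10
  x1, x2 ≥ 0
max z = 7x1 + 2x2

s.t.
  x1 + x2 + s1 = 4
  3x1 + 4x2 + s2 = 57
  x1 + s3 = 13
  x2 + s4 = 10
  x1, x2, s1, s2, s3, s4 ≥ 0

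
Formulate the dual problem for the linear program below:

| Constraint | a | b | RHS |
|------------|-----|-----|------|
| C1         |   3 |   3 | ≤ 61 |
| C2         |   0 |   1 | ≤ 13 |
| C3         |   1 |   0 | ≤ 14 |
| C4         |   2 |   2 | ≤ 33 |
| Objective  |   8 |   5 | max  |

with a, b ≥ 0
Minimize: z = 61y1 + 13y2 + 14y3 + 33y4

Subject to:
  C1: -3y1 - y3 - 2y4 ≤ -8
  C2: -3y1 - y2 - 2y4 ≤ -5
  y1, y2, y3, y4 ≥ 0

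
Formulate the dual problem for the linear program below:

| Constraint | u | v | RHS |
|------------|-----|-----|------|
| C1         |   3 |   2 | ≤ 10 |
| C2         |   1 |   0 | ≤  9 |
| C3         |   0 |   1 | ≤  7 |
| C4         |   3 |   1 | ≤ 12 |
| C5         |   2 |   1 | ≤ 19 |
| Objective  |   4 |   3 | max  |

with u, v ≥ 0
Minimize: z = 10y1 + 9y2 + 7y3 + 12y4 + 19y5

Subject to:
  C1: -3y1 - y2 - 3y4 - 2y5 ≤ -4
  C2: -2y1 - y3 - y4 - y5 ≤ -3
  y1, y2, y3, y4, y5 ≥ 0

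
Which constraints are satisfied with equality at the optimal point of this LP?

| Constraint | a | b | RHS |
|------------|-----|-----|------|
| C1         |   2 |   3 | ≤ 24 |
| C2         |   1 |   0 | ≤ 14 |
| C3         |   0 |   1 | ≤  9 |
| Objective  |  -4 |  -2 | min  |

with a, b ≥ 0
Optimal: a = 12, b = 0
Slack at optimum:
  C1: slack = 0 (binding)
  C2: slack = 2
  C3: slack = 9
  a ≥ 0: a = 12
  b ≥ 0: b = 0 (binding)
Binding constraints: C1, b ≥ 0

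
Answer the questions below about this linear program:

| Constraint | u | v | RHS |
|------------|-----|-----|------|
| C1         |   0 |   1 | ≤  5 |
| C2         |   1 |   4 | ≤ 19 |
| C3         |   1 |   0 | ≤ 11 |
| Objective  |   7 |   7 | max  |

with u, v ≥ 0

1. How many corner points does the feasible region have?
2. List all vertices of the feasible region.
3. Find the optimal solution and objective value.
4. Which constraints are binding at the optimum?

1. 4
2. (0, 0), (11, 0), (11, 2), (0, 4.75)
3. u = 11, v = 2, z = 91
4. C2, C3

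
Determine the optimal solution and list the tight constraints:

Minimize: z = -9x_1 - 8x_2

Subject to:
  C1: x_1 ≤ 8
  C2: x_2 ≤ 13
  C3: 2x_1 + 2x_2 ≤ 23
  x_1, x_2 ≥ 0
Optimal: x_1 = 8, x_2 = 3.5
Binding: C1, C3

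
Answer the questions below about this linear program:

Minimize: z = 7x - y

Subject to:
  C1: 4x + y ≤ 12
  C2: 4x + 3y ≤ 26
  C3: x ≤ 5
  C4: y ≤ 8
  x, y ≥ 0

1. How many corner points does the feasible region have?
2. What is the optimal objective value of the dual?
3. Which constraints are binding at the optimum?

1. 5
2. -8 (by strong duality, equal to the primal optimum)
3. C4, x ≥ 0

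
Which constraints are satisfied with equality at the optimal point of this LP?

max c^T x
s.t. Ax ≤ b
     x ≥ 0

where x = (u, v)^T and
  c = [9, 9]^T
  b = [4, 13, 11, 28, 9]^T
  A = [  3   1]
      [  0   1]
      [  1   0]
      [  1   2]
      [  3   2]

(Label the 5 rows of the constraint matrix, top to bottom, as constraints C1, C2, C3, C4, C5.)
Optimal: u = 0, v = 4
Slack at optimum:
  C1: slack = 0 (binding)
  C2: slack = 9
  C3: slack = 11
  C4: slack = 20
  C5: slack = 1
  u ≥ 0: u = 0 (binding)
  v ≥ 0: v = 4
Binding constraints: C1, u ≥ 0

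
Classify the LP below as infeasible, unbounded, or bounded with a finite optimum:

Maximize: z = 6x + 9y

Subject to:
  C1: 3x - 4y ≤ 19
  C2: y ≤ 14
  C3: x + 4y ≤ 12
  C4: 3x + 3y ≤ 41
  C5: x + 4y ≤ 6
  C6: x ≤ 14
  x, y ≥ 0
The point (6, 0) satisfies every constraint, so the LP is feasible; the constraints give x ≤ 14 and y ≤ 14, which with x, y ≥ 0 keep the feasible region inside a bounded box. A feasible, bounded LP attains a finite optimum at a vertex.

Evaluating z = 6x + 9y at each vertex:
  (0, 0): z = 0
  (6, 0): z = 36
  (0, 1.5): z = 13.5

Feasible with finite optimum z* = 36 at (6, 0).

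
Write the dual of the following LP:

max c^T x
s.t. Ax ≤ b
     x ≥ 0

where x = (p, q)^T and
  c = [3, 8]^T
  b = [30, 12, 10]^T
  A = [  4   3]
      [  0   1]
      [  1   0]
Minimize: z = 30y1 + 12y2 + 10y3

Subject to:
  C1: -4y1 - y3 ≤ -3
  C2: -3y1 - y2 ≤ -8
  y1, y2, y3 ≥ 0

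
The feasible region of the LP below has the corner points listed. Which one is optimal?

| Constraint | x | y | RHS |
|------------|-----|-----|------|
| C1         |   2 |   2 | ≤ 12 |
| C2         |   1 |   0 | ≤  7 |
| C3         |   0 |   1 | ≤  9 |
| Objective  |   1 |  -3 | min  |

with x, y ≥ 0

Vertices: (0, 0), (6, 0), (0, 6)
Evaluating z = x - 3y at each vertex:
  (0, 0): z = 0
  (6, 0): z = 6
  (0, 6): z = -18

The smallest value is z = -18, attained at (0, 6).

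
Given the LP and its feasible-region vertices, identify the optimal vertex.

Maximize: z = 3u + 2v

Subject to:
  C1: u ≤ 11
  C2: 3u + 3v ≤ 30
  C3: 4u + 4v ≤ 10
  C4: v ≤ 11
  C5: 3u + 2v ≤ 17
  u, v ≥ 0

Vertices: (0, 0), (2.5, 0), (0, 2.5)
Evaluating z = 3u + 2v at each vertex:
  (0, 0): z = 0
  (2.5, 0): z = 7.5
  (0, 2.5): z = 5

The largest value is z = 7.5, attained at (2.5, 0).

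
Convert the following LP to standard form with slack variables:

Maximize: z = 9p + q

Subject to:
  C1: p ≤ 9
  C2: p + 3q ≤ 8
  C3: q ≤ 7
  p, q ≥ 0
max z = 9p + q

s.t.
  p + s1 = 9
  p + 3q + s2 = 8
  q + s3 = 7
  p, q, s1, s2, s3 ≥ 0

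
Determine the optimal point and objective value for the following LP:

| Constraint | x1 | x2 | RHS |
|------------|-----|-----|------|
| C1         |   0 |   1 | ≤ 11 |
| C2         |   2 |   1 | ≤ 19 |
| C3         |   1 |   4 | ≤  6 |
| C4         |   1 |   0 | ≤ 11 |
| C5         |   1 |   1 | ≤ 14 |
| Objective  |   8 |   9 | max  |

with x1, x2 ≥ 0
x1 = 6, x2 = 0, z = 48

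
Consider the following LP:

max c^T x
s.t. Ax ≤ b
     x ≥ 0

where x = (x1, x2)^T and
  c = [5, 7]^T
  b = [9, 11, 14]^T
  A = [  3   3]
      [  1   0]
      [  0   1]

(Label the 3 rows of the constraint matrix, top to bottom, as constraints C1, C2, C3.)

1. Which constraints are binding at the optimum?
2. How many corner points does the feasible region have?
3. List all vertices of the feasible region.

1. C1, x1 ≥ 0
2. 3
3. (0, 0), (3, 0), (0, 3)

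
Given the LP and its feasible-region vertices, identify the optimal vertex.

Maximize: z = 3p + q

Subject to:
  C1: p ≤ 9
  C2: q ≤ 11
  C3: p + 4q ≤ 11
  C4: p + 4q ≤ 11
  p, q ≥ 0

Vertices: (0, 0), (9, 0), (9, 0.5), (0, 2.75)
Evaluating z = 3p + q at each vertex:
  (0, 0): z = 0
  (9, 0): z = 27
  (9, 0.5): z = 27.5
  (0, 2.75): z = 2.75

The largest value is z = 27.5, attained at (9, 0.5).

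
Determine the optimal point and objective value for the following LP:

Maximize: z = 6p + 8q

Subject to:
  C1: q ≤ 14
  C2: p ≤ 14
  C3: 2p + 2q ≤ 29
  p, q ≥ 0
Each vertex is the intersection of two constraint boundaries that also satisfies all remaining constraints:
  p = 0 and q = 0 → (0, 0)
  p = 14 and q = 0 → (14, 0)
  p = 14 and 2p + 2q = 29 → (14, 0.5)
  q = 14 and 2p + 2q = 29 → (0.5, 14)
  q = 14 and p = 0 → (0, 14)

Evaluating z = 6p + 8q at each vertex:
  (0, 0): z = 0
  (14, 0): z = 84
  (14, 0.5): z = 88
  (0.5, 14): z = 115
  (0, 14): z = 112

The maximum is at (0.5, 14) with z = 115.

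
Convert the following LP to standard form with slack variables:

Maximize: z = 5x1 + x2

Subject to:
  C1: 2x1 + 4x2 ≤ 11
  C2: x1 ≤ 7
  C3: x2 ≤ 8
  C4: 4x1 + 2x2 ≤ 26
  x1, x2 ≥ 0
max z = 5x1 + x2

s.t.
  2x1 + 4x2 + s1 = 11
  x1 + s2 = 7
  x2 + s3 = 8
  4x1 + 2x2 + s4 = 26
  x1, x2, s1, s2, s3, s4 ≥ 0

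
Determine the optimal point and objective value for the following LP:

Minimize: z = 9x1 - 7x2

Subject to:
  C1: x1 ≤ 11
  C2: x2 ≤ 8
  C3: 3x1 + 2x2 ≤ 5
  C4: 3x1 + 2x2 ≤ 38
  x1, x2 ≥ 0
x1 = 0, x2 = 2.5, z = -17.5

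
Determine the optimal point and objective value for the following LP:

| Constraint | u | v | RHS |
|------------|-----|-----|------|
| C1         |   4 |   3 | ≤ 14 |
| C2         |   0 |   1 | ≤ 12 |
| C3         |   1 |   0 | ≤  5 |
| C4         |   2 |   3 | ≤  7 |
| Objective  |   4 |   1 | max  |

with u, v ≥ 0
u = 3.5, v = 0, z = 14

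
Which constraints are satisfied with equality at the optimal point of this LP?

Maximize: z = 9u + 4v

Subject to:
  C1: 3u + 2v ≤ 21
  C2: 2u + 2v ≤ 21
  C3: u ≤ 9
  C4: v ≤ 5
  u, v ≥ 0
Optimal: u = 7, v = 0
Binding: C1, v ≥ 0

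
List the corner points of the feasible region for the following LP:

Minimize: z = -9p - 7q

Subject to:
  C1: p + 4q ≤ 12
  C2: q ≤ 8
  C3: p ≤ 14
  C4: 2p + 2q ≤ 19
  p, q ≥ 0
Each vertex is the intersection of two constraint boundaries that also satisfies all remaining constraints:
  p = 0 and q = 0 → (0, 0)
  2p + 2q = 19 and q = 0 → (9.5, 0)
  p + 4q = 12 and 2p + 2q = 19 → (8.667, 0.8333)
  p + 4q = 12 and p = 0 → (0, 3)

Vertices: (0, 0), (9.5, 0), (8.667, 0.8333), (0, 3)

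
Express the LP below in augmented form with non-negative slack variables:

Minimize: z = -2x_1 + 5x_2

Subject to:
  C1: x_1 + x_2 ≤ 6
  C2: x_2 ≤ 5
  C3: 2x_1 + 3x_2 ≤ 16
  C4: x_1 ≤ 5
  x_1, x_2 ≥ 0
min z = -2x_1 + 5x_2

s.t.
  x_1 + x_2 + s1 = 6
  x_2 + s2 = 5
  2x_1 + 3x_2 + s3 = 16
  x_1 + s4 = 5
  x_1, x_2, s1, s2, s3, s4 ≥ 0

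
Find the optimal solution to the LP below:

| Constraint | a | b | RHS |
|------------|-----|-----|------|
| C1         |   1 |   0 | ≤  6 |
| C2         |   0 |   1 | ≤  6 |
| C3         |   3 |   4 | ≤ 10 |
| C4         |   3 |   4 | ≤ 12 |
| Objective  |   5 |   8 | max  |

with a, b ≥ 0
Each vertex is the intersection of two constraint boundaries that also satisfies all remaining constraints:
  a = 0 and b = 0 → (0, 0)
  3a + 4b = 10 and b = 0 → (3.333, 0)
  3a + 4b = 10 and a = 0 → (0, 2.5)

Evaluating z = 5a + 8b at each vertex:
  (0, 0): z = 0
  (3.333, 0): z = 16.67
  (0, 2.5): z = 20

The maximum is at (0, 2.5) with z = 20.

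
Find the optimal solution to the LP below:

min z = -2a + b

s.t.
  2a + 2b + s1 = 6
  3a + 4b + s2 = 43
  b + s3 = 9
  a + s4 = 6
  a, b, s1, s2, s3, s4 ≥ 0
Each vertex is the intersection of two constraint boundaries that also satisfies all remaining constraints:
  a = 0 and b = 0 → (0, 0)
  2a + 2b = 6 and b = 0 → (3, 0)
  2a + 2b = 6 and a = 0 → (0, 3)

Evaluating z = -2a + b at each vertex:
  (0, 0): z = 0
  (3, 0): z = -6
  (0, 3): z = 3

The minimum is at (3, 0) with z = -6.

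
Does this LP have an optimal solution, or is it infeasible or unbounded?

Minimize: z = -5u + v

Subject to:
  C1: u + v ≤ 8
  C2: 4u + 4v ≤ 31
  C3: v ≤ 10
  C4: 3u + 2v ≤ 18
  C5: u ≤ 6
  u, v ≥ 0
The point (6, 0) satisfies every constraint, so the LP is feasible; the constraints give u ≤ 6 and v ≤ 10, which with u, v ≥ 0 keep the feasible region inside a bounded box. A feasible, bounded LP attains a finite optimum at a vertex.

Evaluating z = -5u + v at each vertex:
  (0, 0): z = 0
  (6, 0): z = -30
  (2.5, 5.25): z = -7.25
  (0, 7.75): z = 7.75

Bounded optimum: z* = -30 at (6, 0).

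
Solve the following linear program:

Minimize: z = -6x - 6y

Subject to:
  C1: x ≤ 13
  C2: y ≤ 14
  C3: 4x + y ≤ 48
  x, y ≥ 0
Each vertex is the intersection of two constraint boundaries that also satisfies all remaining constraints:
  x = 0 and y = 0 → (0, 0)
  4x + y = 48 and y = 0 → (12, 0)
  y = 14 and 4x + y = 48 → (8.5, 14)
  y = 14 and x = 0 → (0, 14)

Evaluating z = -6x - 6y at each vertex:
  (0, 0): z = 0
  (12, 0): z = -72
  (8.5, 14): z = -135
  (0, 14): z = -84

The minimum is at (8.5, 14) with z = -135.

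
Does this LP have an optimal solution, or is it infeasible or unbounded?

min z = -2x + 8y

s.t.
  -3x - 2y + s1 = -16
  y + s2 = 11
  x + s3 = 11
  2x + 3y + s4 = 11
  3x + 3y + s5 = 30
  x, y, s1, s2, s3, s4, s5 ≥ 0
The point (5.5, 0) satisfies every constraint, so the LP is feasible; the constraints give x ≤ 11 and y ≤ 11, which with x, y ≥ 0 keep the feasible region inside a bounded box. A feasible, bounded LP attains a finite optimum at a vertex.

Evaluating z = -2x + 8y at each vertex:
  (5.333, 0): z = -10.67
  (5.5, 0): z = -11
  (5.2, 0.2): z = -8.8

Feasible with finite optimum z* = -11 at (5.5, 0).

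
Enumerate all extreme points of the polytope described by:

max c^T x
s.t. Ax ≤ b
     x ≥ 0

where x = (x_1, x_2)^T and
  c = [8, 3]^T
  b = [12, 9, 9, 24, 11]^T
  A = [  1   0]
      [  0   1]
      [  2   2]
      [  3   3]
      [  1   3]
Each vertex is the intersection of two constraint boundaries that also satisfies all remaining constraints:
  x_1 = 0 and x_2 = 0 → (0, 0)
  2x_1 + 2x_2 = 9 and x_2 = 0 → (4.5, 0)
  2x_1 + 2x_2 = 9 and x_1 + 3x_2 = 11 → (1.25, 3.25)
  x_1 + 3x_2 = 11 and x_1 = 0 → (0, 3.667)

Vertices: (0, 0), (4.5, 0), (1.25, 3.25), (0, 3.667)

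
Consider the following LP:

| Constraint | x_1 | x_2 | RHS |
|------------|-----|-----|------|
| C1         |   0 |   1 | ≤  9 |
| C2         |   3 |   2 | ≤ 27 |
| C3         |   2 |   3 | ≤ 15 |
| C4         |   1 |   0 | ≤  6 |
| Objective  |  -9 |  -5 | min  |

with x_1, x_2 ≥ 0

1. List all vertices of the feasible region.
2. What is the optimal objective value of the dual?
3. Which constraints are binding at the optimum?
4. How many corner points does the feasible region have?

1. (0, 0), (6, 0), (6, 1), (0, 5)
2. -59 (by strong duality, equal to the primal optimum)
3. C3, C4
4. 4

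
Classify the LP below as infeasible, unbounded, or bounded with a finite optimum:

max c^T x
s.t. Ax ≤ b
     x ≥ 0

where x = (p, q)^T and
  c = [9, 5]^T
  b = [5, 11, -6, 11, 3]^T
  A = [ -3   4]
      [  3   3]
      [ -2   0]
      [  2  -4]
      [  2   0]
One constraint requires 2p ≤ 3, while the constraint -2p ≤ -6 is equivalent to 2p ≥ 6. Together they would need 6 ≤ 2p ≤ 3, which is impossible since 6 > 3. No point satisfies all constraints.

Infeasible — the constraint set is empty.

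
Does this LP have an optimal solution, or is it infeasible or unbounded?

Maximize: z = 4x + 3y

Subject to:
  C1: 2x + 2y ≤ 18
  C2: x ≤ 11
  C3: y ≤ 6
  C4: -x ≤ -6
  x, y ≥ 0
The point (9, 0) satisfies every constraint, so the LP is feasible; the constraints give x ≤ 11 and y ≤ 6, which with x, y ≥ 0 keep the feasible region inside a bounded box. A feasible, bounded LP attains a finite optimum at a vertex.

Feasible with finite optimum z* = 36 at (9, 0).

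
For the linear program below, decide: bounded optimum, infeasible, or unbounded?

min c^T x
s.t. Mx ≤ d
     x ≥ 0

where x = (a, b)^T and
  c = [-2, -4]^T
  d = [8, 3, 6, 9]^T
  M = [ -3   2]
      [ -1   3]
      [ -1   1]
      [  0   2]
Feasible point: (0, 0) satisfies every constraint, so the LP is feasible.
Direction d = (1, 0): for each constraint row a, a·d ≤ 0 —
  (-3)(1) + (2)(0) = -3 ≤ 0
  (-1)(1) + (3)(0) = -1 ≤ 0
  (-1)(1) + (1)(0) = -1 ≤ 0
  (0)(1) + (2)(0) = 0 ≤ 0
and d ≥ 0, so (0, 0) + t·d stays feasible for every t ≥ 0. Along this ray z = -2a - 4b changes by -2 per unit t, so z → −∞.

The LP is unbounded; z can be made arbitrarily small.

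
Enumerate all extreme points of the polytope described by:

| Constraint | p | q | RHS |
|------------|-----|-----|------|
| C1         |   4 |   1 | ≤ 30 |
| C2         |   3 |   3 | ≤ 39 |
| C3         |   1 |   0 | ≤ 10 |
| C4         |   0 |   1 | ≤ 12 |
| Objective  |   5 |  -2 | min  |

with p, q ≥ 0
Each vertex is the intersection of two constraint boundaries that also satisfies all remaining constraints:
  p = 0 and q = 0 → (0, 0)
  4p + q = 30 and q = 0 → (7.5, 0)
  4p + q = 30 and 3p + 3q = 39 → (5.667, 7.333)
  3p + 3q = 39 and q = 12 → (1, 12)
  q = 12 and p = 0 → (0, 12)

Vertices: (0, 0), (7.5, 0), (5.667, 7.333), (1, 12), (0, 12)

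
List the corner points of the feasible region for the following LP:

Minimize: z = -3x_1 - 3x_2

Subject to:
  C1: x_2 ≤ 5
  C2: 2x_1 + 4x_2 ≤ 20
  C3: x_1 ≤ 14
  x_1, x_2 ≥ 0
Each vertex is the intersection of two constraint boundaries that also satisfies all remaining constraints:
  x_1 = 0 and x_2 = 0 → (0, 0)
  2x_1 + 4x_2 = 20 and x_2 = 0 → (10, 0)
  x_2 = 5 and 2x_1 + 4x_2 = 20 → (0, 5)

Vertices: (0, 0), (10, 0), (0, 5)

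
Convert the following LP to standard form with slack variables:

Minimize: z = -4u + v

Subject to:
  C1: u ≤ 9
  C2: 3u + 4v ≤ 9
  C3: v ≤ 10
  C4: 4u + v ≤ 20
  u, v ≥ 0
min z = -4u + v

s.t.
  u + s1 = 9
  3u + 4v + s2 = 9
  v + s3 = 10
  4u + v + s4 = 20
  u, v, s1, s2, s3, s4 ≥ 0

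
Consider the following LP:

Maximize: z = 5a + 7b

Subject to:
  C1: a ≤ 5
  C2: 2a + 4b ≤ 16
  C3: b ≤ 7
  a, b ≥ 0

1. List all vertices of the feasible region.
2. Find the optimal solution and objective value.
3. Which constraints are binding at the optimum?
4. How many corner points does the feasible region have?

1. (0, 0), (5, 0), (5, 1.5), (0, 4)
2. a = 5, b = 1.5, z = 35.5
3. C1, C2
4. 4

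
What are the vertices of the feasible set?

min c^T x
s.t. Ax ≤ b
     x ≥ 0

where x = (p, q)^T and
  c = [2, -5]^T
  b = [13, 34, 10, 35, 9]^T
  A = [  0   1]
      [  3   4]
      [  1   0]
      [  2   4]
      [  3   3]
Each vertex is the intersection of two constraint boundaries that also satisfies all remaining constraints:
  p = 0 and q = 0 → (0, 0)
  3p + 3q = 9 and q = 0 → (3, 0)
  3p + 3q = 9 and p = 0 → (0, 3)

Vertices: (0, 0), (3, 0), (0, 3)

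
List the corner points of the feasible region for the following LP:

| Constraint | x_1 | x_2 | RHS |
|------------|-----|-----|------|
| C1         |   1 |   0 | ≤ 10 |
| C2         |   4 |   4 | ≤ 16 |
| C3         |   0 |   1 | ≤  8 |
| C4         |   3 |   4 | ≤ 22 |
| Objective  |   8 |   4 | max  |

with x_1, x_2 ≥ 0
Each vertex is the intersection of two constraint boundaries that also satisfies all remaining constraints:
  x_1 = 0 and x_2 = 0 → (0, 0)
  4x_1 + 4x_2 = 16 and x_2 = 0 → (4, 0)
  4x_1 + 4x_2 = 16 and x_1 = 0 → (0, 4)

Vertices: (0, 0), (4, 0), (0, 4)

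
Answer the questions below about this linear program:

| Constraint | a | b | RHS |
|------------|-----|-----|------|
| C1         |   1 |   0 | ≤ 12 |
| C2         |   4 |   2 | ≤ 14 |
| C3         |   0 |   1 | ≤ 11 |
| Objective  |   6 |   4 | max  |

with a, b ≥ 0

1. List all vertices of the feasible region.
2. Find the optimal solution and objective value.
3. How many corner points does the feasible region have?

1. (0, 0), (3.5, 0), (0, 7)
2. a = 0, b = 7, z = 28
3. 3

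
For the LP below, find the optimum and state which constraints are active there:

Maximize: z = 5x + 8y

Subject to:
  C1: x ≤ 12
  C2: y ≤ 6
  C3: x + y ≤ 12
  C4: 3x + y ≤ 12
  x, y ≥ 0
Optimal: x = 2, y = 6
Binding: C2, C4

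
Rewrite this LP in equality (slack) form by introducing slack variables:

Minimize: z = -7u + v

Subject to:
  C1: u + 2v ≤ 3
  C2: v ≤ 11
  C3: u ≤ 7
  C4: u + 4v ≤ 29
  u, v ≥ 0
min z = -7u + v

s.t.
  u + 2v + s1 = 3
  v + s2 = 11
  u + s3 = 7
  u + 4v + s4 = 29
  u, v, s1, s2, s3, s4 ≥ 0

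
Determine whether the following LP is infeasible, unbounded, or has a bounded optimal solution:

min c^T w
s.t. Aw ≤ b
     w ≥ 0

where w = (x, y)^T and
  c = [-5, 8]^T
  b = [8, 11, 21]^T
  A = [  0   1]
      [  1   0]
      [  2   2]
The point (10.5, 0) satisfies every constraint, so the LP is feasible; the constraints give x ≤ 11 and y ≤ 8, which with x, y ≥ 0 keep the feasible region inside a bounded box. A feasible, bounded LP attains a finite optimum at a vertex.

Evaluating z = -5x + 8y at each vertex:
  (0, 0): z = 0
  (10.5, 0): z = -52.5
  (2.5, 8): z = 51.5
  (0, 8): z = 64

Bounded optimum: z* = -52.5 at (10.5, 0).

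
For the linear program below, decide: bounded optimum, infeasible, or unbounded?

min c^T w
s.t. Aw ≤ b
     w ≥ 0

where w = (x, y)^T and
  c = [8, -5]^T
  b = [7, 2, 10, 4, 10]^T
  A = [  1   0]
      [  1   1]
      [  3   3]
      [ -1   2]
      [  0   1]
The point (0, 2) satisfies every constraint, so the LP is feasible; the constraints give x ≤ 7 and y ≤ 10, which with x, y ≥ 0 keep the feasible region inside a bounded box. A feasible, bounded LP attains a finite optimum at a vertex.

Feasible with finite optimum z* = -10 at (0, 2).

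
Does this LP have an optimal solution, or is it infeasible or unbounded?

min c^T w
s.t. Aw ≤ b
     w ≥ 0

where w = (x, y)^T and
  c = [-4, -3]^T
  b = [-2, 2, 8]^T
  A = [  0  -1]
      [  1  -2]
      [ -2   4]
Feasible point: (0, 2) satisfies every constraint, so the LP is feasible.
Direction d = (2, 1): for each constraint row a, a·d ≤ 0 —
  (0)(2) + (-1)(1) = -1 ≤ 0
  (1)(2) + (-2)(1) = 0 ≤ 0
  (-2)(2) + (4)(1) = 0 ≤ 0
and d ≥ 0, so (0, 2) + t·d stays feasible for every t ≥ 0. Along this ray z = -4x - 3y changes by -11 per unit t, so z → −∞.

Unbounded: there is a feasible ray along which z → −∞.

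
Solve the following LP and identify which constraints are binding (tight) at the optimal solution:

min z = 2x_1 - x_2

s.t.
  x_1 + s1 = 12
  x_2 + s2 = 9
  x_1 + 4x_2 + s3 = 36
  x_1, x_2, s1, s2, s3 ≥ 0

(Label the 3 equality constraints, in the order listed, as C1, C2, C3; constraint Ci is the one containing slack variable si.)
Optimal: x_1 = 0, x_2 = 9
Slack at optimum:
  C1: slack = 12
  C2: slack = 0 (binding)
  C3: slack = 0 (binding)
  x_1 ≥ 0: x_1 = 0 (binding)
  x_2 ≥ 0: x_2 = 9
Binding constraints: C2, C3, x_1 ≥ 0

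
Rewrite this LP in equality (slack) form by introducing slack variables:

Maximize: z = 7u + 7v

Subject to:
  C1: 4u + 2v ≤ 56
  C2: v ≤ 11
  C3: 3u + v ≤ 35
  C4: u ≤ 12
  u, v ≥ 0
max z = 7u + 7v

s.t.
  4u + 2v + s1 = 56
  v + s2 = 11
  3u + v + s3 = 35
  u + s4 = 12
  u, v, s1, s2, s3, s4 ≥ 0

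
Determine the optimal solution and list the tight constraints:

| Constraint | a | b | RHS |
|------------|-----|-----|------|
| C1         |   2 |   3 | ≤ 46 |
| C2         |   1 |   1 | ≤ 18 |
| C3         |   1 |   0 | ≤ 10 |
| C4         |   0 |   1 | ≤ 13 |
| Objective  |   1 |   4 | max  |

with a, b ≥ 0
Optimal: a = 3.5, b = 13
Slack at optimum:
  C1: slack = 0 (binding)
  C2: slack = 1.5
  C3: slack = 6.5
  C4: slack = 0 (binding)
  a ≥ 0: a = 3.5
  b ≥ 0: b = 13
Binding constraints: C1, C4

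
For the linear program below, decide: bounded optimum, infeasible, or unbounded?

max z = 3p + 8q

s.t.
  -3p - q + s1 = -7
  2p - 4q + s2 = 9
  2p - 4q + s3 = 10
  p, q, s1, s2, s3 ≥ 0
Feasible point: (2, 1) satisfies every constraint, so the LP is feasible.
Direction d = (0, 1): for each constraint row a, a·d ≤ 0 —
  (-3)(0) + (-1)(1) = -1 ≤ 0
  (2)(0) + (-4)(1) = -4 ≤ 0
  (2)(0) + (-4)(1) = -4 ≤ 0
and d ≥ 0, so (2, 1) + t·d stays feasible for every t ≥ 0. Along this ray z = 3p + 8q changes by 8 per unit t, so z → +∞.

The LP is unbounded; z can be made arbitrarily large.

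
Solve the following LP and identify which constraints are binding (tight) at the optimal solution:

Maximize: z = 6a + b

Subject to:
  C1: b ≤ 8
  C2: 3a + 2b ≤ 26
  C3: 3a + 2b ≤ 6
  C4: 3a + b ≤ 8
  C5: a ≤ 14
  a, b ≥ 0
Optimal: a = 2, b = 0
Slack at optimum:
  C1: slack = 8
  C2: slack = 20
  C3: slack = 0 (binding)
  C4: slack = 2
  C5: slack = 12
  a ≥ 0: a = 2
  b ≥ 0: b = 0 (binding)
Binding constraints: C3, b ≥ 0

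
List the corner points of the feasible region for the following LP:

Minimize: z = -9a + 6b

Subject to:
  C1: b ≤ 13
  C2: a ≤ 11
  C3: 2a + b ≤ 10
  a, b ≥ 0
Each vertex is the intersection of two constraint boundaries that also satisfies all remaining constraints:
  a = 0 and b = 0 → (0, 0)
  2a + b = 10 and b = 0 → (5, 0)
  2a + b = 10 and a = 0 → (0, 10)

Vertices: (0, 0), (5, 0), (0, 10)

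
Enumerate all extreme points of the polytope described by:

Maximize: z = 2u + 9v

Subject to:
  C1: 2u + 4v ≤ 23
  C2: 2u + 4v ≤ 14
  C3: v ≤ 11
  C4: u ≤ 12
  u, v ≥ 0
Each vertex is the intersection of two constraint boundaries that also satisfies all remaining constraints:
  u = 0 and v = 0 → (0, 0)
  2u + 4v = 14 and v = 0 → (7, 0)
  2u + 4v = 14 and u = 0 → (0, 3.5)

Vertices: (0, 0), (7, 0), (0, 3.5)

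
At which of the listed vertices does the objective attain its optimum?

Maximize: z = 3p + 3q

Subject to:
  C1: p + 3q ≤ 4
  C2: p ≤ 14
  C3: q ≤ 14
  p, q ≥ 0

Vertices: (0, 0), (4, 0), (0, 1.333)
(4, 0) with z = 12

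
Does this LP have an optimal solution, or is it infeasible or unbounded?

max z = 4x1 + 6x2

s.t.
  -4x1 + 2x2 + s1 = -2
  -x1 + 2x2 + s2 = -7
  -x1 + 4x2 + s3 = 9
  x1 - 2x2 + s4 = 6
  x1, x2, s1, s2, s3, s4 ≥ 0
The row x1 - 2x2 + s4 = 6 with s4 ≥ 0 requires x1 - 2x2 ≤ 6, while the row -x1 + 2x2 + s2 = -7 with s2 ≥ 0 is equivalent to x1 - 2x2 ≥ 7. Together they would need 7 ≤ x1 - 2x2 ≤ 6, which is impossible since 7 > 6. No point satisfies all constraints.

Infeasible: no point satisfies all constraints simultaneously.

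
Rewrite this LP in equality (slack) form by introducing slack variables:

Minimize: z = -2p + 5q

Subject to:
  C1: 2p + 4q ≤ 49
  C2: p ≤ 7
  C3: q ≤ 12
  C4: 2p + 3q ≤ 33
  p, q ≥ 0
min z = -2p + 5q

s.t.
  2p + 4q + s1 = 49
  p + s2 = 7
  q + s3 = 12
  2p + 3q + s4 = 33
  p, q, s1, s2, s3, s4 ≥ 0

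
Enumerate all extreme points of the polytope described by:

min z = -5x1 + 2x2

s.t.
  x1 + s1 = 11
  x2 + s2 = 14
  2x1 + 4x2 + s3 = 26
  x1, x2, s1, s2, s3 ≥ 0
Each vertex is the intersection of two constraint boundaries that also satisfies all remaining constraints:
  x1 = 0 and x2 = 0 → (0, 0)
  x1 = 11 and x2 = 0 → (11, 0)
  x1 = 11 and 2x1 + 4x2 = 26 → (11, 1)
  2x1 + 4x2 = 26 and x1 = 0 → (0, 6.5)

Vertices: (0, 0), (11, 0), (11, 1), (0, 6.5)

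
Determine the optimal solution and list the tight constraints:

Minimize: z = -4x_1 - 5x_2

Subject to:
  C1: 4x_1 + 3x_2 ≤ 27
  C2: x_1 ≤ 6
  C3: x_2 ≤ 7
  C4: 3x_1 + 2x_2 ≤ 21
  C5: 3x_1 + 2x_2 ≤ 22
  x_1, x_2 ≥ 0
Optimal: x_1 = 1.5, x_2 = 7
Binding: C1, C3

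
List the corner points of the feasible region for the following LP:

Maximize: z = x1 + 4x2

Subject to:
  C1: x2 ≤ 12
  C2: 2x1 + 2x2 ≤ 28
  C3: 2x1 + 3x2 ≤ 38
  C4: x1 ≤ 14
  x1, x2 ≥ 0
Each vertex is the intersection of two constraint boundaries that also satisfies all remaining constraints:
  x1 = 0 and x2 = 0 → (0, 0)
  2x1 + 2x2 = 28 and x1 = 14 → (14, 0)
  2x1 + 2x2 = 28 and 2x1 + 3x2 = 38 → (4, 10)
  x2 = 12 and 2x1 + 3x2 = 38 → (1, 12)
  x2 = 12 and x1 = 0 → (0, 12)

Vertices: (0, 0), (14, 0), (4, 10), (1, 12), (0, 12)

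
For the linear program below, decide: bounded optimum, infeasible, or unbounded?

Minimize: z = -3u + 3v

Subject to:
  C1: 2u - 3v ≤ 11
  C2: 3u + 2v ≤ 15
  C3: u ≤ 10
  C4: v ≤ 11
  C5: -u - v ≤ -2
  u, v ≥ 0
The point (5, 0) satisfies every constraint, so the LP is feasible; the constraints give u ≤ 10 and v ≤ 11, which with u, v ≥ 0 keep the feasible region inside a bounded box. A feasible, bounded LP attains a finite optimum at a vertex.

Evaluating z = -3u + 3v at each vertex:
  (0, 2): z = 6
  (2, 0): z = -6
  (5, 0): z = -15
  (0, 7.5): z = 22.5

Feasible with finite optimum z* = -15 at (5, 0).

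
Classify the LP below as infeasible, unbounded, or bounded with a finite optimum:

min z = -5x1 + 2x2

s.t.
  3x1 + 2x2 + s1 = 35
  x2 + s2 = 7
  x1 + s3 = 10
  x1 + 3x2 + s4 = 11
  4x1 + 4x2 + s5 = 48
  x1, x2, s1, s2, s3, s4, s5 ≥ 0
The point (10, 0) satisfies every constraint, so the LP is feasible; the constraints give x1 ≤ 10 and x2 ≤ 7, which with x1, x2 ≥ 0 keep the feasible region inside a bounded box. A feasible, bounded LP attains a finite optimum at a vertex.

Evaluating z = -5x1 + 2x2 at each vertex:
  (0, 0): z = 0
  (10, 0): z = -50
  (10, 0.3333): z = -49.33
  (0, 3.667): z = 7.333

The LP has an optimal solution: (10, 0) with z = -50.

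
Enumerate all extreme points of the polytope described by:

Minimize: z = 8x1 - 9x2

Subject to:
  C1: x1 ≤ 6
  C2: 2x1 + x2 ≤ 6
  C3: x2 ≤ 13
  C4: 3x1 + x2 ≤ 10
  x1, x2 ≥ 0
Each vertex is the intersection of two constraint boundaries that also satisfies all remaining constraints:
  x1 = 0 and x2 = 0 → (0, 0)
  2x1 + x2 = 6 and x2 = 0 → (3, 0)
  2x1 + x2 = 6 and x1 = 0 → (0, 6)

Vertices: (0, 0), (3, 0), (0, 6)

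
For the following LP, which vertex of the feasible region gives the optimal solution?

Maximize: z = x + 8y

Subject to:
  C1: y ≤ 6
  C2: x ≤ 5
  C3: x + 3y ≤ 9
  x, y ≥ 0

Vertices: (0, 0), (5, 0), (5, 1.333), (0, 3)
(0, 3) with z = 24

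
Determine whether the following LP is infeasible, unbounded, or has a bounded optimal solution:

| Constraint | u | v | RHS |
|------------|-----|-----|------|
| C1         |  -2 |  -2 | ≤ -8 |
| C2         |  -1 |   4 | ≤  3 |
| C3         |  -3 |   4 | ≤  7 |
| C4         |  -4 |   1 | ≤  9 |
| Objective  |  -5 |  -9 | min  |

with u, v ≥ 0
Feasible point: (3, 1) satisfies every constraint, so the LP is feasible.
Direction d = (1, 0): for each constraint row a, a·d ≤ 0 —
  (-2)(1) + (-2)(0) = -2 ≤ 0
  (-1)(1) + (4)(0) = -1 ≤ 0
  (-3)(1) + (4)(0) = -3 ≤ 0
  (-4)(1) + (1)(0) = -4 ≤ 0
and d ≥ 0, so (3, 1) + t·d stays feasible for every t ≥ 0. Along this ray z = -5u - 9v changes by -5 per unit t, so z → −∞.

Unbounded — the objective can decrease without bound over the feasible region.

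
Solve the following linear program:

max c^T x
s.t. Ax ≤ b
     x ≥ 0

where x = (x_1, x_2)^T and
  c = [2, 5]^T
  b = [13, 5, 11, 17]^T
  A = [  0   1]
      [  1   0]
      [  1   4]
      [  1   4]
Each vertex is the intersection of two constraint boundaries that also satisfies all remaining constraints:
  x_1 = 0 and x_2 = 0 → (0, 0)
  x_1 = 5 and x_2 = 0 → (5, 0)
  x_1 = 5 and x_1 + 4x_2 = 11 → (5, 1.5)
  x_1 + 4x_2 = 11 and x_1 = 0 → (0, 2.75)

Evaluating z = 2x_1 + 5x_2 at each vertex:
  (0, 0): z = 0
  (5, 0): z = 10
  (5, 1.5): z = 17.5
  (0, 2.75): z = 13.75

The maximum is at (5, 1.5) with z = 17.5.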